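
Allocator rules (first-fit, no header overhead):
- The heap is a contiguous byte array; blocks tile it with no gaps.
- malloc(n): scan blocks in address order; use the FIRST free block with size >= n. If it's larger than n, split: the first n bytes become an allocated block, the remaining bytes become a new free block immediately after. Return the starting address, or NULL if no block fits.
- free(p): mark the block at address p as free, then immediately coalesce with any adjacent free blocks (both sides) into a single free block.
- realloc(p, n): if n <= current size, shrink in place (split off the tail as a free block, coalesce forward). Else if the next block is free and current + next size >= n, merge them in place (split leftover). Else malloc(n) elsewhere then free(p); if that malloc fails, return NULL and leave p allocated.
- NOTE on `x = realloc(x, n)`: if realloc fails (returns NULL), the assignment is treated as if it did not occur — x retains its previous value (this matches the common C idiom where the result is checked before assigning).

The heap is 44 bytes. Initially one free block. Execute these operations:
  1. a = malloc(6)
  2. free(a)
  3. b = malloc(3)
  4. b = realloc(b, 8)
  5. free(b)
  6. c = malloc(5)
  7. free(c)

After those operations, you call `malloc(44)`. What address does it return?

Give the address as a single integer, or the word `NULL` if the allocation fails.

Op 1: a = malloc(6) -> a = 0; heap: [0-5 ALLOC][6-43 FREE]
Op 2: free(a) -> (freed a); heap: [0-43 FREE]
Op 3: b = malloc(3) -> b = 0; heap: [0-2 ALLOC][3-43 FREE]
Op 4: b = realloc(b, 8) -> b = 0; heap: [0-7 ALLOC][8-43 FREE]
Op 5: free(b) -> (freed b); heap: [0-43 FREE]
Op 6: c = malloc(5) -> c = 0; heap: [0-4 ALLOC][5-43 FREE]
Op 7: free(c) -> (freed c); heap: [0-43 FREE]
malloc(44): first-fit scan over [0-43 FREE] -> 0

Answer: 0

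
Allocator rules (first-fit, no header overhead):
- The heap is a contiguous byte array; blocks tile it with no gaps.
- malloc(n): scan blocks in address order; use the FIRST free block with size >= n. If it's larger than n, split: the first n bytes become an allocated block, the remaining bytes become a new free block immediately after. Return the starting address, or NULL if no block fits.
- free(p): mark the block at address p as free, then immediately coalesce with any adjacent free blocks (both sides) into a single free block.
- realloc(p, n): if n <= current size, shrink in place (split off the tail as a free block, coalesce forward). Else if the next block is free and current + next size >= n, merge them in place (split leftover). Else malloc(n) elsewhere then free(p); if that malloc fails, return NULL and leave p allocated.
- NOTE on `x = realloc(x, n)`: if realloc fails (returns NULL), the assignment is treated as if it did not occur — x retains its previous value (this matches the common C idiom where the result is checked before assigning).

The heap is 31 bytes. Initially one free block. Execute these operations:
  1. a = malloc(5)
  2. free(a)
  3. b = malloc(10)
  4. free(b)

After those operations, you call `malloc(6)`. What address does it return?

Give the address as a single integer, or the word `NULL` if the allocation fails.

Op 1: a = malloc(5) -> a = 0; heap: [0-4 ALLOC][5-30 FREE]
Op 2: free(a) -> (freed a); heap: [0-30 FREE]
Op 3: b = malloc(10) -> b = 0; heap: [0-9 ALLOC][10-30 FREE]
Op 4: free(b) -> (freed b); heap: [0-30 FREE]
malloc(6): first-fit scan over [0-30 FREE] -> 0

Answer: 0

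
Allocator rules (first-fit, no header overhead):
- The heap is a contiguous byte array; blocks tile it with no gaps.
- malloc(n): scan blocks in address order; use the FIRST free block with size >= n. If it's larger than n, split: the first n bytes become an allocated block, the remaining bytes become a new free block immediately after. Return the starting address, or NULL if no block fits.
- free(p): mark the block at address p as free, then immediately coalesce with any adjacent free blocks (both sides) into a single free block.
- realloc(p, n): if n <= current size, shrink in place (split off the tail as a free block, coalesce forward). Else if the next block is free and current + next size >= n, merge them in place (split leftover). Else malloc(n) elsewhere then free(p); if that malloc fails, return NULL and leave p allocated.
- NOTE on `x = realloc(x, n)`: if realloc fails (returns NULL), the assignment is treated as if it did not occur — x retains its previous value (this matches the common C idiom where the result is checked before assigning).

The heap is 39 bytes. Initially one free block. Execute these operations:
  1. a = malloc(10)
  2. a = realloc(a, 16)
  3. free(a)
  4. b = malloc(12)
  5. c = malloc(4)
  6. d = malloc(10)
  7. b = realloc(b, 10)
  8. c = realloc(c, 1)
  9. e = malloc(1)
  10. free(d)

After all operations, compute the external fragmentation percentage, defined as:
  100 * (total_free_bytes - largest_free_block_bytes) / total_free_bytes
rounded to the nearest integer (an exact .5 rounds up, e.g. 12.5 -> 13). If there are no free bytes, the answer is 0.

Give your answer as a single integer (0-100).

Answer: 4

Derivation:
Op 1: a = malloc(10) -> a = 0; heap: [0-9 ALLOC][10-38 FREE]
Op 2: a = realloc(a, 16) -> a = 0; heap: [0-15 ALLOC][16-38 FREE]
Op 3: free(a) -> (freed a); heap: [0-38 FREE]
Op 4: b = malloc(12) -> b = 0; heap: [0-11 ALLOC][12-38 FREE]
Op 5: c = malloc(4) -> c = 12; heap: [0-11 ALLOC][12-15 ALLOC][16-38 FREE]
Op 6: d = malloc(10) -> d = 16; heap: [0-11 ALLOC][12-15 ALLOC][16-25 ALLOC][26-38 FREE]
Op 7: b = realloc(b, 10) -> b = 0; heap: [0-9 ALLOC][10-11 FREE][12-15 ALLOC][16-25 ALLOC][26-38 FREE]
Op 8: c = realloc(c, 1) -> c = 12; heap: [0-9 ALLOC][10-11 FREE][12-12 ALLOC][13-15 FREE][16-25 ALLOC][26-38 FREE]
Op 9: e = malloc(1) -> e = 10; heap: [0-9 ALLOC][10-10 ALLOC][11-11 FREE][12-12 ALLOC][13-15 FREE][16-25 ALLOC][26-38 FREE]
Op 10: free(d) -> (freed d); heap: [0-9 ALLOC][10-10 ALLOC][11-11 FREE][12-12 ALLOC][13-38 FREE]
Free blocks: [1 26] total_free=27 largest=26 -> 100*(27-26)/27 = 100/27 ≈ 3.704 -> rounds to 4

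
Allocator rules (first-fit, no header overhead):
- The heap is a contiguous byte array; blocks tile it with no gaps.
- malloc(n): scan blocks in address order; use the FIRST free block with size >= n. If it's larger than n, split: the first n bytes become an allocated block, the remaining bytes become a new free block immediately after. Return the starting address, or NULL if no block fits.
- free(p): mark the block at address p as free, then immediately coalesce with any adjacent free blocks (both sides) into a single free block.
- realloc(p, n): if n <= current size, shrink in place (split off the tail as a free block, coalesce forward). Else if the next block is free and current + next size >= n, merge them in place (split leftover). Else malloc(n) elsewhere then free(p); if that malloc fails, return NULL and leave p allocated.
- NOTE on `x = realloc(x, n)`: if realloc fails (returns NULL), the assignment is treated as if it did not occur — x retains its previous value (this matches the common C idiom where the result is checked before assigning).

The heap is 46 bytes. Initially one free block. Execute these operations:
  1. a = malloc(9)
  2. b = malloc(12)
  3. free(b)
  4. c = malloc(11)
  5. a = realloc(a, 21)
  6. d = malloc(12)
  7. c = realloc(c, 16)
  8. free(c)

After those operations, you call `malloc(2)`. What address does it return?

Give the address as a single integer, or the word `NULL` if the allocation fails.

Answer: 0

Derivation:
Op 1: a = malloc(9) -> a = 0; heap: [0-8 ALLOC][9-45 FREE]
Op 2: b = malloc(12) -> b = 9; heap: [0-8 ALLOC][9-20 ALLOC][21-45 FREE]
Op 3: free(b) -> (freed b); heap: [0-8 ALLOC][9-45 FREE]
Op 4: c = malloc(11) -> c = 9; heap: [0-8 ALLOC][9-19 ALLOC][20-45 FREE]
Op 5: a = realloc(a, 21) -> a = 20; heap: [0-8 FREE][9-19 ALLOC][20-40 ALLOC][41-45 FREE]
Op 6: d = malloc(12) -> d = NULL; heap: [0-8 FREE][9-19 ALLOC][20-40 ALLOC][41-45 FREE]
Op 7: c = realloc(c, 16) -> NULL (c unchanged); heap: [0-8 FREE][9-19 ALLOC][20-40 ALLOC][41-45 FREE]
Op 8: free(c) -> (freed c); heap: [0-19 FREE][20-40 ALLOC][41-45 FREE]
malloc(2): first-fit scan over [0-19 FREE][20-40 ALLOC][41-45 FREE] -> 0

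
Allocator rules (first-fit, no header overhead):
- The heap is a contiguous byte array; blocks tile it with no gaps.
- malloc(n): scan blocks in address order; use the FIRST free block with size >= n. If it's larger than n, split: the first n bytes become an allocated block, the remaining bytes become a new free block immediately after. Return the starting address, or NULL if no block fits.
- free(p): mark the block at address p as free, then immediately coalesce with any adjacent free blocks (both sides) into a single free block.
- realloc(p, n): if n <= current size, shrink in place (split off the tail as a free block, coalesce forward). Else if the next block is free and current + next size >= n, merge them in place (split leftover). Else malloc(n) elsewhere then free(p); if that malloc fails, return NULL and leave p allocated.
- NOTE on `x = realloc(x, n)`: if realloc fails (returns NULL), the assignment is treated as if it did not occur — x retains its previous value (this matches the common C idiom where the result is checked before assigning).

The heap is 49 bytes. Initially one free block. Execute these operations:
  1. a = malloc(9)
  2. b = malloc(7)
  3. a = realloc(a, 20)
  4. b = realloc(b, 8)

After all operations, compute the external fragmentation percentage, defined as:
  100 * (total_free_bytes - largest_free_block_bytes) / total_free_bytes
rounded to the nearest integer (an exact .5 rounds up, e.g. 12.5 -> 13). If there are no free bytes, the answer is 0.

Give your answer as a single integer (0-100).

Answer: 38

Derivation:
Op 1: a = malloc(9) -> a = 0; heap: [0-8 ALLOC][9-48 FREE]
Op 2: b = malloc(7) -> b = 9; heap: [0-8 ALLOC][9-15 ALLOC][16-48 FREE]
Op 3: a = realloc(a, 20) -> a = 16; heap: [0-8 FREE][9-15 ALLOC][16-35 ALLOC][36-48 FREE]
Op 4: b = realloc(b, 8) -> b = 0; heap: [0-7 ALLOC][8-15 FREE][16-35 ALLOC][36-48 FREE]
Free blocks: [8 13] total_free=21 largest=13 -> 100*(21-13)/21 = 800/21 ≈ 38.095 -> rounds to 38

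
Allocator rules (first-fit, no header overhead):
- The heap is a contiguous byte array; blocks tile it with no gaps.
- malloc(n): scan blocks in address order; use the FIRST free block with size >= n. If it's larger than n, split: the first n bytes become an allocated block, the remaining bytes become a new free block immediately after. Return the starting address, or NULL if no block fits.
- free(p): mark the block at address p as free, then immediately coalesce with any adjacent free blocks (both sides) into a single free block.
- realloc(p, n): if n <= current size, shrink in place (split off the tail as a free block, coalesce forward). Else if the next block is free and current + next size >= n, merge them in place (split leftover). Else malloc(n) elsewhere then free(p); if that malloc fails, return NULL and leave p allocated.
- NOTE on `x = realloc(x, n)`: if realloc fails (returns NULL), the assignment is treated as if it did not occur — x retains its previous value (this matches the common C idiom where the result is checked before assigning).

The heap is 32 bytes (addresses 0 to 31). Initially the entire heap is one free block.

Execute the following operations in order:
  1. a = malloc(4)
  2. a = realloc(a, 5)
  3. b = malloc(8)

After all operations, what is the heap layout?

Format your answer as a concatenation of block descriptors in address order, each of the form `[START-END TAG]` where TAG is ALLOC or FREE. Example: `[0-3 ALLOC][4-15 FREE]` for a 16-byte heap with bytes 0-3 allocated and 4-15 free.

Answer: [0-4 ALLOC][5-12 ALLOC][13-31 FREE]

Derivation:
Op 1: a = malloc(4) -> a = 0; heap: [0-3 ALLOC][4-31 FREE]
Op 2: a = realloc(a, 5) -> a = 0; heap: [0-4 ALLOC][5-31 FREE]
Op 3: b = malloc(8) -> b = 5; heap: [0-4 ALLOC][5-12 ALLOC][13-31 FREE]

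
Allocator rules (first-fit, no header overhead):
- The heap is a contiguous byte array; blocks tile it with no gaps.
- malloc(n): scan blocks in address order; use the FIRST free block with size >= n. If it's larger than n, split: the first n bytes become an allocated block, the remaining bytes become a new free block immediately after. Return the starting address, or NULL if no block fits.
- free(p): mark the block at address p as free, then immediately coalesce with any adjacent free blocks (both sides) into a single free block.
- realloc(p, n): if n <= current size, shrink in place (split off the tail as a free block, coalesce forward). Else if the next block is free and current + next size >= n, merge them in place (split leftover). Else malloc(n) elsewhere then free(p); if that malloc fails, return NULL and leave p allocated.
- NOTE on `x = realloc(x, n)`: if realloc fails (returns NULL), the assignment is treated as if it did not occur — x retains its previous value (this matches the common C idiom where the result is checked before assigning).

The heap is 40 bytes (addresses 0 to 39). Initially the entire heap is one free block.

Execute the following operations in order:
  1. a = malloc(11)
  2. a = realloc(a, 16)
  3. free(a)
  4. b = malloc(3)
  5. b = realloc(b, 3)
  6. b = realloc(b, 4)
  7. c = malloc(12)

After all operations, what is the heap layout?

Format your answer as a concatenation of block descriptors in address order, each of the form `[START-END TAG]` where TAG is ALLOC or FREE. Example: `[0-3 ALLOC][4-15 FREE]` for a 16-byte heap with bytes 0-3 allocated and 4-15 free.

Op 1: a = malloc(11) -> a = 0; heap: [0-10 ALLOC][11-39 FREE]
Op 2: a = realloc(a, 16) -> a = 0; heap: [0-15 ALLOC][16-39 FREE]
Op 3: free(a) -> (freed a); heap: [0-39 FREE]
Op 4: b = malloc(3) -> b = 0; heap: [0-2 ALLOC][3-39 FREE]
Op 5: b = realloc(b, 3) -> b = 0; heap: [0-2 ALLOC][3-39 FREE]
Op 6: b = realloc(b, 4) -> b = 0; heap: [0-3 ALLOC][4-39 FREE]
Op 7: c = malloc(12) -> c = 4; heap: [0-3 ALLOC][4-15 ALLOC][16-39 FREE]

Answer: [0-3 ALLOC][4-15 ALLOC][16-39 FREE]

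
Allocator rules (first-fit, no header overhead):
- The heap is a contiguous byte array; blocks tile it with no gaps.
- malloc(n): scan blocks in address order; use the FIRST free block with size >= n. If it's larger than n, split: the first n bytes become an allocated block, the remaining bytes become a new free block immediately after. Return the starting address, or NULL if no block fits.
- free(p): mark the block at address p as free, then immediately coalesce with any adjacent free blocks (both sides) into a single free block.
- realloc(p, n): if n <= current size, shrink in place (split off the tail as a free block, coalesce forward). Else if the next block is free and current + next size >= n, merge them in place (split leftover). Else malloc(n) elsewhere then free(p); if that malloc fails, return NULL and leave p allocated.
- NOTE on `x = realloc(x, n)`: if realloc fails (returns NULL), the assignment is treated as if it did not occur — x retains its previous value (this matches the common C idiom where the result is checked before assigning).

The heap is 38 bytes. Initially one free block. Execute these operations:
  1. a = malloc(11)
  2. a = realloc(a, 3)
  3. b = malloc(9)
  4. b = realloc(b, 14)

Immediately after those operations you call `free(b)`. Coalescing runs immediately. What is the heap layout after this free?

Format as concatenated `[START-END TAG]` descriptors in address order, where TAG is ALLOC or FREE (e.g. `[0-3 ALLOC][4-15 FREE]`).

Answer: [0-2 ALLOC][3-37 FREE]

Derivation:
Op 1: a = malloc(11) -> a = 0; heap: [0-10 ALLOC][11-37 FREE]
Op 2: a = realloc(a, 3) -> a = 0; heap: [0-2 ALLOC][3-37 FREE]
Op 3: b = malloc(9) -> b = 3; heap: [0-2 ALLOC][3-11 ALLOC][12-37 FREE]
Op 4: b = realloc(b, 14) -> b = 3; heap: [0-2 ALLOC][3-16 ALLOC][17-37 FREE]
free(b): b = 3 -> block [3-16 ALLOC]; mark free, coalesce with adjacent free neighbors -> [0-2 ALLOC][3-37 FREE]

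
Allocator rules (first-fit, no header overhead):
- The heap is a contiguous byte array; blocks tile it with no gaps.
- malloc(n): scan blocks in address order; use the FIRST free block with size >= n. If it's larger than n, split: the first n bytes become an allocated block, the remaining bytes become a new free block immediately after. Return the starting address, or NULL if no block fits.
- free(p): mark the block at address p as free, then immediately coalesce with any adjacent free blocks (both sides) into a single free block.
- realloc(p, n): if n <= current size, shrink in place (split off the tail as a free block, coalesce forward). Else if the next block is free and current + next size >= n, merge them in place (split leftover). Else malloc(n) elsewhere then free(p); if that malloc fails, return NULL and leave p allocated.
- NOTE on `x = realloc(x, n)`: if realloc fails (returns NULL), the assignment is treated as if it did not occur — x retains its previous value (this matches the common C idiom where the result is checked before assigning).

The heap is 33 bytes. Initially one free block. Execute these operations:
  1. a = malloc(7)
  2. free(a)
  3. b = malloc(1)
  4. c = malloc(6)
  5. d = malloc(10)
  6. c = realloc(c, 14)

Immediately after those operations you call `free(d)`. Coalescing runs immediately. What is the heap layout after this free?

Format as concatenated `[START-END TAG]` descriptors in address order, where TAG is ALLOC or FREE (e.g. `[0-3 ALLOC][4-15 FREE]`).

Answer: [0-0 ALLOC][1-16 FREE][17-30 ALLOC][31-32 FREE]

Derivation:
Op 1: a = malloc(7) -> a = 0; heap: [0-6 ALLOC][7-32 FREE]
Op 2: free(a) -> (freed a); heap: [0-32 FREE]
Op 3: b = malloc(1) -> b = 0; heap: [0-0 ALLOC][1-32 FREE]
Op 4: c = malloc(6) -> c = 1; heap: [0-0 ALLOC][1-6 ALLOC][7-32 FREE]
Op 5: d = malloc(10) -> d = 7; heap: [0-0 ALLOC][1-6 ALLOC][7-16 ALLOC][17-32 FREE]
Op 6: c = realloc(c, 14) -> c = 17; heap: [0-0 ALLOC][1-6 FREE][7-16 ALLOC][17-30 ALLOC][31-32 FREE]
free(d): d = 7 -> block [7-16 ALLOC]; mark free, coalesce with adjacent free neighbors -> [0-0 ALLOC][1-16 FREE][17-30 ALLOC][31-32 FREE]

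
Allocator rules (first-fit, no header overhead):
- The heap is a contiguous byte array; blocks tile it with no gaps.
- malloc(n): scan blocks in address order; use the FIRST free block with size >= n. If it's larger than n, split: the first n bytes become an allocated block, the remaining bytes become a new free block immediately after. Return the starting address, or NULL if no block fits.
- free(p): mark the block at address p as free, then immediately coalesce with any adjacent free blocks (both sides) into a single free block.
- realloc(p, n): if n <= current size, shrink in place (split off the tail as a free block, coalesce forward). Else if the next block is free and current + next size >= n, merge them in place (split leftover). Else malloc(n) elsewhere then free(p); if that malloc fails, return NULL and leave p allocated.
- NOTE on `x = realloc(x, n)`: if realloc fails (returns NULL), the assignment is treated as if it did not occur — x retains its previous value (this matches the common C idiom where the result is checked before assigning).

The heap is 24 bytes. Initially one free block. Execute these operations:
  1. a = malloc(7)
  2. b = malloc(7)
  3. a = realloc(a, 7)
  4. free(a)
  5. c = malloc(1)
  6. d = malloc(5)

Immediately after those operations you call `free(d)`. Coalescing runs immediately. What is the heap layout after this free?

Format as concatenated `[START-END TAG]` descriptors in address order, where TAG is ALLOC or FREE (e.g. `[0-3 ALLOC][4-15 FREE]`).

Answer: [0-0 ALLOC][1-6 FREE][7-13 ALLOC][14-23 FREE]

Derivation:
Op 1: a = malloc(7) -> a = 0; heap: [0-6 ALLOC][7-23 FREE]
Op 2: b = malloc(7) -> b = 7; heap: [0-6 ALLOC][7-13 ALLOC][14-23 FREE]
Op 3: a = realloc(a, 7) -> a = 0; heap: [0-6 ALLOC][7-13 ALLOC][14-23 FREE]
Op 4: free(a) -> (freed a); heap: [0-6 FREE][7-13 ALLOC][14-23 FREE]
Op 5: c = malloc(1) -> c = 0; heap: [0-0 ALLOC][1-6 FREE][7-13 ALLOC][14-23 FREE]
Op 6: d = malloc(5) -> d = 1; heap: [0-0 ALLOC][1-5 ALLOC][6-6 FREE][7-13 ALLOC][14-23 FREE]
free(d): d = 1 -> block [1-5 ALLOC]; mark free, coalesce with adjacent free neighbors -> [0-0 ALLOC][1-6 FREE][7-13 ALLOC][14-23 FREE]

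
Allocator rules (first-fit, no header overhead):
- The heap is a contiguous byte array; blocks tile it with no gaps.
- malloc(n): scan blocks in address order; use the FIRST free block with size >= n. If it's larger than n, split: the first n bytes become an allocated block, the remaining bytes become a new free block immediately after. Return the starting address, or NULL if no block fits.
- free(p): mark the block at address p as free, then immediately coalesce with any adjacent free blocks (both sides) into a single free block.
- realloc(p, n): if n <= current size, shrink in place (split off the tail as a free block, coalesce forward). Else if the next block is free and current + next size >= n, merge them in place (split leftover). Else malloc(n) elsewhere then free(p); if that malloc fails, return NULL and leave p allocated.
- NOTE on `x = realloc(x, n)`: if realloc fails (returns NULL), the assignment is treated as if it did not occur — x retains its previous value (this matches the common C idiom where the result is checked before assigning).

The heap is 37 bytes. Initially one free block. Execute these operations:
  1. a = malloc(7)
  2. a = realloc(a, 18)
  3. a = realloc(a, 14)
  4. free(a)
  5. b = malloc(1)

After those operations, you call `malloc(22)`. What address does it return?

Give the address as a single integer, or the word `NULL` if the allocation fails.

Answer: 1

Derivation:
Op 1: a = malloc(7) -> a = 0; heap: [0-6 ALLOC][7-36 FREE]
Op 2: a = realloc(a, 18) -> a = 0; heap: [0-17 ALLOC][18-36 FREE]
Op 3: a = realloc(a, 14) -> a = 0; heap: [0-13 ALLOC][14-36 FREE]
Op 4: free(a) -> (freed a); heap: [0-36 FREE]
Op 5: b = malloc(1) -> b = 0; heap: [0-0 ALLOC][1-36 FREE]
malloc(22): first-fit scan over [0-0 ALLOC][1-36 FREE] -> 1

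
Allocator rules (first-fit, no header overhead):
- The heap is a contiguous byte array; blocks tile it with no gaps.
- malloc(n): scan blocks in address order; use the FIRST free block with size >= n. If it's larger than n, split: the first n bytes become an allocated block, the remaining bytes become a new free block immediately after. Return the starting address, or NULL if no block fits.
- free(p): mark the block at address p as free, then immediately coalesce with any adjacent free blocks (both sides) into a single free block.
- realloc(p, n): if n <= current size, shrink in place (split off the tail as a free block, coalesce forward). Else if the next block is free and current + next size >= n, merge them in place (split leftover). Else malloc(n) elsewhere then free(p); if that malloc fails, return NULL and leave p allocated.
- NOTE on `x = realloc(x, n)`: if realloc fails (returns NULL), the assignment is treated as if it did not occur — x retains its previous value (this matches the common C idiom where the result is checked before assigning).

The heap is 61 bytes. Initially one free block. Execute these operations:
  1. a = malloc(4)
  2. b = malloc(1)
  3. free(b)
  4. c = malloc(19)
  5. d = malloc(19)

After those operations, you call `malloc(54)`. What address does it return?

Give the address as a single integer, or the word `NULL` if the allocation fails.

Op 1: a = malloc(4) -> a = 0; heap: [0-3 ALLOC][4-60 FREE]
Op 2: b = malloc(1) -> b = 4; heap: [0-3 ALLOC][4-4 ALLOC][5-60 FREE]
Op 3: free(b) -> (freed b); heap: [0-3 ALLOC][4-60 FREE]
Op 4: c = malloc(19) -> c = 4; heap: [0-3 ALLOC][4-22 ALLOC][23-60 FREE]
Op 5: d = malloc(19) -> d = 23; heap: [0-3 ALLOC][4-22 ALLOC][23-41 ALLOC][42-60 FREE]
malloc(54): first-fit scan over [0-3 ALLOC][4-22 ALLOC][23-41 ALLOC][42-60 FREE] -> NULL

Answer: NULL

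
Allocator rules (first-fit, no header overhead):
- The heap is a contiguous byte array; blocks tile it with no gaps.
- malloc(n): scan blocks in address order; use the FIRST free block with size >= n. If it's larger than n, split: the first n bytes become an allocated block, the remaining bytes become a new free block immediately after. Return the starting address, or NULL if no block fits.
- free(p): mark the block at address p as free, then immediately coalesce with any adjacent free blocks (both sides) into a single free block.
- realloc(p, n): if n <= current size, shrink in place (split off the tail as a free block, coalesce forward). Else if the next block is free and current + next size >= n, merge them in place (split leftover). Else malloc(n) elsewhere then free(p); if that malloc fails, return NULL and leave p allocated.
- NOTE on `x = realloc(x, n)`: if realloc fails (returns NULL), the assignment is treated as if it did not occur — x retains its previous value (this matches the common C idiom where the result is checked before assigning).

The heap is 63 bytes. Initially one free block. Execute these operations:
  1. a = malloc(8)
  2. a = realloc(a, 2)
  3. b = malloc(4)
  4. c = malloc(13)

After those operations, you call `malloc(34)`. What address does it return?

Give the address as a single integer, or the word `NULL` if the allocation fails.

Answer: 19

Derivation:
Op 1: a = malloc(8) -> a = 0; heap: [0-7 ALLOC][8-62 FREE]
Op 2: a = realloc(a, 2) -> a = 0; heap: [0-1 ALLOC][2-62 FREE]
Op 3: b = malloc(4) -> b = 2; heap: [0-1 ALLOC][2-5 ALLOC][6-62 FREE]
Op 4: c = malloc(13) -> c = 6; heap: [0-1 ALLOC][2-5 ALLOC][6-18 ALLOC][19-62 FREE]
malloc(34): first-fit scan over [0-1 ALLOC][2-5 ALLOC][6-18 ALLOC][19-62 FREE] -> 19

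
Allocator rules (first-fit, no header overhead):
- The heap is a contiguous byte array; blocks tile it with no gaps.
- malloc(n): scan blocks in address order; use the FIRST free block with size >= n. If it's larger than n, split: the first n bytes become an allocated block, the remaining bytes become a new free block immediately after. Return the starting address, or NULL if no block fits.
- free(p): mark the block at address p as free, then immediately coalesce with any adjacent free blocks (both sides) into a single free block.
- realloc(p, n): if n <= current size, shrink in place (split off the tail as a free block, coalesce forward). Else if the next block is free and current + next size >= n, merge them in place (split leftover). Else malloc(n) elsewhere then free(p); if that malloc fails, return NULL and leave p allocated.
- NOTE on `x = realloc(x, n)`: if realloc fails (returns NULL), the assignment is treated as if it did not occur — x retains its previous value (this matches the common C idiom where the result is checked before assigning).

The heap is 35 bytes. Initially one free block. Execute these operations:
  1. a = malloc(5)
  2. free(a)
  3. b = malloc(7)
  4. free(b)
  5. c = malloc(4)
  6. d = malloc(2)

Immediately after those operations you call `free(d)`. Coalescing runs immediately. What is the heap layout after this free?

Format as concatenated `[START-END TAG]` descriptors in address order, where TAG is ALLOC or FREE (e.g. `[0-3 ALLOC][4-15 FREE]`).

Op 1: a = malloc(5) -> a = 0; heap: [0-4 ALLOC][5-34 FREE]
Op 2: free(a) -> (freed a); heap: [0-34 FREE]
Op 3: b = malloc(7) -> b = 0; heap: [0-6 ALLOC][7-34 FREE]
Op 4: free(b) -> (freed b); heap: [0-34 FREE]
Op 5: c = malloc(4) -> c = 0; heap: [0-3 ALLOC][4-34 FREE]
Op 6: d = malloc(2) -> d = 4; heap: [0-3 ALLOC][4-5 ALLOC][6-34 FREE]
free(d): d = 4 -> block [4-5 ALLOC]; mark free, coalesce with adjacent free neighbors -> [0-3 ALLOC][4-34 FREE]

Answer: [0-3 ALLOC][4-34 FREE]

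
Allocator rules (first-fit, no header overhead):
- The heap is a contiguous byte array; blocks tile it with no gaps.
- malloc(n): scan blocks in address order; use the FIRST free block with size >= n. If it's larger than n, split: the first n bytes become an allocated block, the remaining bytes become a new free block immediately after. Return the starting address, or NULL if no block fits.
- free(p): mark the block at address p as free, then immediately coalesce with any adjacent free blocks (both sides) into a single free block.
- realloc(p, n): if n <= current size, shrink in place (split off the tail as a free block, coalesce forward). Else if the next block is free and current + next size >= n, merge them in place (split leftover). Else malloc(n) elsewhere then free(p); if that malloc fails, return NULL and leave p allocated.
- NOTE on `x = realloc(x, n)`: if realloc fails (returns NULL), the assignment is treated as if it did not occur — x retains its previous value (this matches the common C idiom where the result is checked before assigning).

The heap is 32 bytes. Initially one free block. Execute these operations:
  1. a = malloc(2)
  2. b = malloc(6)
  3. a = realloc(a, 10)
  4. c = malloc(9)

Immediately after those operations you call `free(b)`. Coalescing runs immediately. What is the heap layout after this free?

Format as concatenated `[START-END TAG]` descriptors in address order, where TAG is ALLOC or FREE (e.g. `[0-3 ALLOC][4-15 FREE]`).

Answer: [0-7 FREE][8-17 ALLOC][18-26 ALLOC][27-31 FREE]

Derivation:
Op 1: a = malloc(2) -> a = 0; heap: [0-1 ALLOC][2-31 FREE]
Op 2: b = malloc(6) -> b = 2; heap: [0-1 ALLOC][2-7 ALLOC][8-31 FREE]
Op 3: a = realloc(a, 10) -> a = 8; heap: [0-1 FREE][2-7 ALLOC][8-17 ALLOC][18-31 FREE]
Op 4: c = malloc(9) -> c = 18; heap: [0-1 FREE][2-7 ALLOC][8-17 ALLOC][18-26 ALLOC][27-31 FREE]
free(b): b = 2 -> block [2-7 ALLOC]; mark free, coalesce with adjacent free neighbors -> [0-7 FREE][8-17 ALLOC][18-26 ALLOC][27-31 FREE]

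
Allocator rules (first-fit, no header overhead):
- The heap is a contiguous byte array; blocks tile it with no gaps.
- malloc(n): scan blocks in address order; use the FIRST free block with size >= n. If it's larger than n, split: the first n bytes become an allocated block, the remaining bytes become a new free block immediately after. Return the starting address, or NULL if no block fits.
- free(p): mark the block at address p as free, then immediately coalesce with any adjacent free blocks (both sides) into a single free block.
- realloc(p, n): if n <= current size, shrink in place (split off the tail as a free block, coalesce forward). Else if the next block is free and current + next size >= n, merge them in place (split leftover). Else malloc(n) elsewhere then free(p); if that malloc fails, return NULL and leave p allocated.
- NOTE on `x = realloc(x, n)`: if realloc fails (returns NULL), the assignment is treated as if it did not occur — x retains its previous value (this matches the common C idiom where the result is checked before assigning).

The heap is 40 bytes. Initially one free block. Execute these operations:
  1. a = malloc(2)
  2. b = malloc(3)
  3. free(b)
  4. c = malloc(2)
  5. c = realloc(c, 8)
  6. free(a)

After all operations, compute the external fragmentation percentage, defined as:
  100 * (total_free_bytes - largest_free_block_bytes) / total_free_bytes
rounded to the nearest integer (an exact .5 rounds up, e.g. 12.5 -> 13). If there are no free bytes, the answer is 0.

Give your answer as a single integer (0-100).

Answer: 6

Derivation:
Op 1: a = malloc(2) -> a = 0; heap: [0-1 ALLOC][2-39 FREE]
Op 2: b = malloc(3) -> b = 2; heap: [0-1 ALLOC][2-4 ALLOC][5-39 FREE]
Op 3: free(b) -> (freed b); heap: [0-1 ALLOC][2-39 FREE]
Op 4: c = malloc(2) -> c = 2; heap: [0-1 ALLOC][2-3 ALLOC][4-39 FREE]
Op 5: c = realloc(c, 8) -> c = 2; heap: [0-1 ALLOC][2-9 ALLOC][10-39 FREE]
Op 6: free(a) -> (freed a); heap: [0-1 FREE][2-9 ALLOC][10-39 FREE]
Free blocks: [2 30] total_free=32 largest=30 -> 100*(32-30)/32 = 200/32 = 6.25 -> rounds to 6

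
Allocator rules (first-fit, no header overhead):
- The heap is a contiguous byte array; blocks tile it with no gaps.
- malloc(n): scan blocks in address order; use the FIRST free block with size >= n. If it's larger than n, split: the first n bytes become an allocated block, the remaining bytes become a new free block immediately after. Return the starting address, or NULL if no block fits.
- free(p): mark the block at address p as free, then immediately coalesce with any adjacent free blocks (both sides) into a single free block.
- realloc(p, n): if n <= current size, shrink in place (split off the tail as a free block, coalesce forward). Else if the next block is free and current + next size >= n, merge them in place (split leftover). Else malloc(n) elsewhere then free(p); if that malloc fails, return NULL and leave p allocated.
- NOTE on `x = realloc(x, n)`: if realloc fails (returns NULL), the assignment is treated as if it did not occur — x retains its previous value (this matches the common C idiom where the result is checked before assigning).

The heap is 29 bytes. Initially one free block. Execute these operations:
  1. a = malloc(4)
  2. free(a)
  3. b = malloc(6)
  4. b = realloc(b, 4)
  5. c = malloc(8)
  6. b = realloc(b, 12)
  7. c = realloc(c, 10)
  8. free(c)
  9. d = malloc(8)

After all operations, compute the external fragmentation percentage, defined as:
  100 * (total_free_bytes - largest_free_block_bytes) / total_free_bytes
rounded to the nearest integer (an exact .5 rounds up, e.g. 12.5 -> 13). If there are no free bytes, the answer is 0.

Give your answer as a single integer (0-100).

Answer: 44

Derivation:
Op 1: a = malloc(4) -> a = 0; heap: [0-3 ALLOC][4-28 FREE]
Op 2: free(a) -> (freed a); heap: [0-28 FREE]
Op 3: b = malloc(6) -> b = 0; heap: [0-5 ALLOC][6-28 FREE]
Op 4: b = realloc(b, 4) -> b = 0; heap: [0-3 ALLOC][4-28 FREE]
Op 5: c = malloc(8) -> c = 4; heap: [0-3 ALLOC][4-11 ALLOC][12-28 FREE]
Op 6: b = realloc(b, 12) -> b = 12; heap: [0-3 FREE][4-11 ALLOC][12-23 ALLOC][24-28 FREE]
Op 7: c = realloc(c, 10) -> NULL (c unchanged); heap: [0-3 FREE][4-11 ALLOC][12-23 ALLOC][24-28 FREE]
Op 8: free(c) -> (freed c); heap: [0-11 FREE][12-23 ALLOC][24-28 FREE]
Op 9: d = malloc(8) -> d = 0; heap: [0-7 ALLOC][8-11 FREE][12-23 ALLOC][24-28 FREE]
Free blocks: [4 5] total_free=9 largest=5 -> 100*(9-5)/9 = 400/9 ≈ 44.444 -> rounds to 44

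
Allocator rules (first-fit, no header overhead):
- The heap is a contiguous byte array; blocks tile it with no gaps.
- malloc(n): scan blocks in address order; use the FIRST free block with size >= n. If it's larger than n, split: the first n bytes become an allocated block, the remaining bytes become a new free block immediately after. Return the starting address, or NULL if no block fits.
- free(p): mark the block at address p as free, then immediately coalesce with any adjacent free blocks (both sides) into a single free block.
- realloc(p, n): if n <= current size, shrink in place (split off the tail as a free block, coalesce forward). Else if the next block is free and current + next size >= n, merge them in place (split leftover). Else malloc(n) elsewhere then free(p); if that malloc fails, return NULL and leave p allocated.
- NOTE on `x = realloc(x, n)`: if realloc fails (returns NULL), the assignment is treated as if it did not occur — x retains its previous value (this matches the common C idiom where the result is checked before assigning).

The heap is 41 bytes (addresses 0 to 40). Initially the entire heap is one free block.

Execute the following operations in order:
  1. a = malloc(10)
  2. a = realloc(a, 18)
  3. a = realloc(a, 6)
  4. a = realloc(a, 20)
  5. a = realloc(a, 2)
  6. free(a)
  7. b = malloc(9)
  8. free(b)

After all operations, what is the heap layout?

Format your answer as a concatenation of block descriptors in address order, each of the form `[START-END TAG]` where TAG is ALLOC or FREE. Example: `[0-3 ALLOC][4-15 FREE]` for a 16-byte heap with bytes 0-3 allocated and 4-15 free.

Answer: [0-40 FREE]

Derivation:
Op 1: a = malloc(10) -> a = 0; heap: [0-9 ALLOC][10-40 FREE]
Op 2: a = realloc(a, 18) -> a = 0; heap: [0-17 ALLOC][18-40 FREE]
Op 3: a = realloc(a, 6) -> a = 0; heap: [0-5 ALLOC][6-40 FREE]
Op 4: a = realloc(a, 20) -> a = 0; heap: [0-19 ALLOC][20-40 FREE]
Op 5: a = realloc(a, 2) -> a = 0; heap: [0-1 ALLOC][2-40 FREE]
Op 6: free(a) -> (freed a); heap: [0-40 FREE]
Op 7: b = malloc(9) -> b = 0; heap: [0-8 ALLOC][9-40 FREE]
Op 8: free(b) -> (freed b); heap: [0-40 FREE]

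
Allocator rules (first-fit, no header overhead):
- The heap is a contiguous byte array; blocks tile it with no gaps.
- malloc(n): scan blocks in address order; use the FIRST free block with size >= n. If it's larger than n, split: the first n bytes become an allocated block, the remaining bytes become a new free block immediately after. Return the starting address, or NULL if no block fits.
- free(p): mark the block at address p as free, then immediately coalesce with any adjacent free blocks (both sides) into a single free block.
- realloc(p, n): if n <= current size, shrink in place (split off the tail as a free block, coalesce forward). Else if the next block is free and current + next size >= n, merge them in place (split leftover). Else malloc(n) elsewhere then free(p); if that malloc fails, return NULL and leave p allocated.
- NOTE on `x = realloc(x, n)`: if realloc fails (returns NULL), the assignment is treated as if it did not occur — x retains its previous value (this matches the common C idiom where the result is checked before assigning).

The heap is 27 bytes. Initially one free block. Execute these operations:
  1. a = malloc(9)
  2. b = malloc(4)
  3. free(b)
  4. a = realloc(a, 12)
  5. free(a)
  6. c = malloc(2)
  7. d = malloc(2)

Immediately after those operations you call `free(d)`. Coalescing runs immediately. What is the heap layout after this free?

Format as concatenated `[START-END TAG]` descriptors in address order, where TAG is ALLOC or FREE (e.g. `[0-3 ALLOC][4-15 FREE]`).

Answer: [0-1 ALLOC][2-26 FREE]

Derivation:
Op 1: a = malloc(9) -> a = 0; heap: [0-8 ALLOC][9-26 FREE]
Op 2: b = malloc(4) -> b = 9; heap: [0-8 ALLOC][9-12 ALLOC][13-26 FREE]
Op 3: free(b) -> (freed b); heap: [0-8 ALLOC][9-26 FREE]
Op 4: a = realloc(a, 12) -> a = 0; heap: [0-11 ALLOC][12-26 FREE]
Op 5: free(a) -> (freed a); heap: [0-26 FREE]
Op 6: c = malloc(2) -> c = 0; heap: [0-1 ALLOC][2-26 FREE]
Op 7: d = malloc(2) -> d = 2; heap: [0-1 ALLOC][2-3 ALLOC][4-26 FREE]
free(d): d = 2 -> block [2-3 ALLOC]; mark free, coalesce with adjacent free neighbors -> [0-1 ALLOC][2-26 FREE]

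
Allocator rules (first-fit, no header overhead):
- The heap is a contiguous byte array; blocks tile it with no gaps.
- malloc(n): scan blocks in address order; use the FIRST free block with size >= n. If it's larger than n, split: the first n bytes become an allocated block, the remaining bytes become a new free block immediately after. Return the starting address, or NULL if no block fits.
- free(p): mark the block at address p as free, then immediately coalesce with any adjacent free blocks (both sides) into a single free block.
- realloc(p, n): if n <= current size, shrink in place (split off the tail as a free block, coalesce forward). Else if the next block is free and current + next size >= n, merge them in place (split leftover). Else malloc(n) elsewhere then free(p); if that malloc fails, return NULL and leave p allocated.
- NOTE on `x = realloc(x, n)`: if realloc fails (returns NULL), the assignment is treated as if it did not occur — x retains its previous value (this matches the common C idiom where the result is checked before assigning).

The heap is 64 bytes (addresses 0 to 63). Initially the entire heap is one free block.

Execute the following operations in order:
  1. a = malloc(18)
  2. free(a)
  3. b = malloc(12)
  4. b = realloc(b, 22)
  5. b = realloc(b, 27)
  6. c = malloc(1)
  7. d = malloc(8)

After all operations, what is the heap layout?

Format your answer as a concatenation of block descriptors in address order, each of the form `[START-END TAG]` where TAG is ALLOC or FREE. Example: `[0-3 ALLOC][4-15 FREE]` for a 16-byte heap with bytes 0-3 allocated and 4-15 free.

Op 1: a = malloc(18) -> a = 0; heap: [0-17 ALLOC][18-63 FREE]
Op 2: free(a) -> (freed a); heap: [0-63 FREE]
Op 3: b = malloc(12) -> b = 0; heap: [0-11 ALLOC][12-63 FREE]
Op 4: b = realloc(b, 22) -> b = 0; heap: [0-21 ALLOC][22-63 FREE]
Op 5: b = realloc(b, 27) -> b = 0; heap: [0-26 ALLOC][27-63 FREE]
Op 6: c = malloc(1) -> c = 27; heap: [0-26 ALLOC][27-27 ALLOC][28-63 FREE]
Op 7: d = malloc(8) -> d = 28; heap: [0-26 ALLOC][27-27 ALLOC][28-35 ALLOC][36-63 FREE]

Answer: [0-26 ALLOC][27-27 ALLOC][28-35 ALLOC][36-63 FREE]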